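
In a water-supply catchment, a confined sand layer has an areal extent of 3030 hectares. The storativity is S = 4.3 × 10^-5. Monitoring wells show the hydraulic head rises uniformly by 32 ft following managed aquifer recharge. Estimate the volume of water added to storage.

ΔV ≈ 12700 m³

A = 3030 hectares = 3.03 × 10^7 m²
Δh = 32 ft = 9.754 m
ΔV = S × A × Δh = 4.3 × 10^-5 × 3.03 × 10^7 m² × 9.754 m = 12710 m³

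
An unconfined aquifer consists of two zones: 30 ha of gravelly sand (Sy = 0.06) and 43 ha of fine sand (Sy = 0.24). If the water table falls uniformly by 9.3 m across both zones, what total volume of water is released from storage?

A₁ = 30 ha = 3 × 10^5 m²; A₂ = 43 ha = 4.3 × 10^5 m²
ΔV₁ = 0.06 × 3 × 10^5 × 9.3 = 1.674 × 10^5 m³
ΔV₂ = 0.24 × 4.3 × 10^5 × 9.3 = 9.598 × 10^5 m³
ΔV = ΔV₁ + ΔV₂ = 1.127 × 10^6 m³

ΔV ≈ 1.13 × 10^6 m³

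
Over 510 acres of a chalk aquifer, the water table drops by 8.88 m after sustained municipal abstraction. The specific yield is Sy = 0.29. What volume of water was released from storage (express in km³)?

ΔV ≈ 0.00531 km³

A = 510 acres = 2.064 × 10^6 m²
ΔV = Sy × A × Δh = 0.29 × 2.064 × 10^6 m² × 8.88 m = 5.315 × 10^6 m³
ΔV = 5.315 × 10^6 m³ = 0.005315 km³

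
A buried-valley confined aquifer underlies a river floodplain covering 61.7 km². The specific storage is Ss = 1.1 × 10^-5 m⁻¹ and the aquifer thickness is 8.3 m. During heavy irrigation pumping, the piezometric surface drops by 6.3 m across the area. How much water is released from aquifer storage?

ΔV ≈ 35500 m³

S = Ss × b = 1.1 × 10^-5 m⁻¹ × 8.3 m = 9.13 × 10^-5
A = 61.7 km² = 6.17 × 10^7 m²
ΔV = S × A × Δh = 9.13 × 10^-5 × 6.17 × 10^7 m² × 6.3 m = 35490 m³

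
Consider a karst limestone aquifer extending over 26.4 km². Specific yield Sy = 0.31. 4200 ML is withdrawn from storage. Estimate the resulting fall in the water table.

A = 26.4 km² = 2.64 × 10^7 m²
ΔV = 4200 ML = 4.2 × 10^6 m³
Δh = ΔV / (Sy × A) = 4.2 × 10^6 m³ / (0.31 × 2.64 × 10^7 m²) = 0.5132 m

Δh ≈ 0.513 m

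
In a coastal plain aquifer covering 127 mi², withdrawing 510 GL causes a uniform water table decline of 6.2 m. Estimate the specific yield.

A = 127 mi² = 3.289 × 10^8 m²
ΔV = 510 GL = 5.1 × 10^8 m³
Sy = ΔV / (A × Δh) = 5.1 × 10^8 m³ / (3.289 × 10^8 m² × 6.2 m) = 0.2501

Sy ≈ 0.25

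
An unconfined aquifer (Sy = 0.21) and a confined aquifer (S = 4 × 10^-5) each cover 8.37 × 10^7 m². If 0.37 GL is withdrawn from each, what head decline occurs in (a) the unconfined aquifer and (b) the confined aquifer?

Δh_u ≈ 0.0211 m; Δh_c ≈ 111 m

ΔV = 0.37 GL = 3.7 × 10^5 m³
Unconfined: Δh_u = ΔV/(Sy·A) = 3.7 × 10^5/(0.21 × 8.37 × 10^7) = 0.02105 m
Confined: Δh_c = ΔV/(S·A) = 3.7 × 10^5/(4 × 10^-5 × 8.37 × 10^7) = 110.5 m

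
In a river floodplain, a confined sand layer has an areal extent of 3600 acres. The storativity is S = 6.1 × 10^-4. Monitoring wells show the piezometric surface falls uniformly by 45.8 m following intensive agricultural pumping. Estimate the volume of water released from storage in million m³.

ΔV ≈ 0.407 million m³

A = 3600 acres = 1.457 × 10^7 m²
ΔV = S × A × Δh = 6.1 × 10^-4 × 1.457 × 10^7 m² × 45.8 m = 4.07 × 10^5 m³
ΔV = 4.07 × 10^5 m³ = 0.407 million m³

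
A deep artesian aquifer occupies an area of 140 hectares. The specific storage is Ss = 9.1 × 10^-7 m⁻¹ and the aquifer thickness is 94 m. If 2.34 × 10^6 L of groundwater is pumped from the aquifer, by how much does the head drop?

S = Ss × b = 9.1 × 10^-7 m⁻¹ × 94 m = 8.554 × 10^-5
A = 140 hectares = 1.4 × 10^6 m²
ΔV = 2.34 × 10^6 L = 2340 m³
Δh = ΔV / (S × A) = 2340 m³ / (8.554 × 10^-5 × 1.4 × 10^6 m²) = 19.54 m

Δh ≈ 19.5 m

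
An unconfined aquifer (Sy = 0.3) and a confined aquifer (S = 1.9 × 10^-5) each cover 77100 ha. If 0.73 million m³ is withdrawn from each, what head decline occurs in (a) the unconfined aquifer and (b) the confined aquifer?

A = 77100 ha = 7.71 × 10^8 m²
ΔV = 0.73 million m³ = 7.3 × 10^5 m³
Unconfined: Δh_u = ΔV/(Sy·A) = 7.3 × 10^5/(0.3 × 7.71 × 10^8) = 0.003156 m
Confined: Δh_c = ΔV/(S·A) = 7.3 × 10^5/(1.9 × 10^-5 × 7.71 × 10^8) = 49.83 m

Δh_u ≈ 0.00316 m; Δh_c ≈ 49.8 m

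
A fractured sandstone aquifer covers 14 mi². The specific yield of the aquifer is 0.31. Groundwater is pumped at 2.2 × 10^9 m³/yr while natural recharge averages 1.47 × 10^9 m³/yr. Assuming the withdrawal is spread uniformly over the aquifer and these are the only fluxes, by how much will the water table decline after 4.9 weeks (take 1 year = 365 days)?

Δh ≈ 6.1 m

A = 14 mi² = 3.626 × 10^7 m²
Net abstraction = 2.2 × 10^9 − 1.47 × 10^9 = 7.3 × 10^8 m³/yr
Q_net = 7.3 × 10^8 m³/yr = 2 × 10^6 m³/d
t = 4.9 weeks = 34.3 d
ΔV = Q × t = 2 × 10^6 m³/d × 34.3 d = 6.86 × 10^7 m³
Δh = ΔV / (Sy × A) = 6.86 × 10^7 / (0.31 × 3.626 × 10^7) = 6.103 m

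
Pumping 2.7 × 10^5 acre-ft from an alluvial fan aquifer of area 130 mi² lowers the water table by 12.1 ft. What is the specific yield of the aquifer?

A = 130 mi² = 3.367 × 10^8 m²
Δh = 12.1 ft = 3.688 m
ΔV = 2.7 × 10^5 acre-ft = 3.33 × 10^8 m³
Sy = ΔV / (A × Δh) = 3.33 × 10^8 m³ / (3.367 × 10^8 m² × 3.688 m) = 0.2682

Sy ≈ 0.27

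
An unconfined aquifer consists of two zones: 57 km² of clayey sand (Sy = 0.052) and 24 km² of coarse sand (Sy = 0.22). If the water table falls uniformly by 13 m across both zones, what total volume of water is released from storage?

A₁ = 57 km² = 5.7 × 10^7 m²; A₂ = 24 km² = 2.4 × 10^7 m²
ΔV₁ = 0.052 × 5.7 × 10^7 × 13 = 3.853 × 10^7 m³
ΔV₂ = 0.22 × 2.4 × 10^7 × 13 = 6.864 × 10^7 m³
ΔV = ΔV₁ + ΔV₂ = 1.072 × 10^8 m³

ΔV ≈ 1.07 × 10^8 m³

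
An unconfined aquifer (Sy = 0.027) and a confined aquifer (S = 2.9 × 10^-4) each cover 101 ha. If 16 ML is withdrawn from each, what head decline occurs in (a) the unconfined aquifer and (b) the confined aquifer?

Δh_u ≈ 0.587 m; Δh_c ≈ 54.6 m

A = 101 ha = 1.01 × 10^6 m²
ΔV = 16 ML = 16000 m³
Unconfined: Δh_u = ΔV/(Sy·A) = 16000/(0.027 × 1.01 × 10^6) = 0.5867 m
Confined: Δh_c = ΔV/(S·A) = 16000/(2.9 × 10^-4 × 1.01 × 10^6) = 54.63 m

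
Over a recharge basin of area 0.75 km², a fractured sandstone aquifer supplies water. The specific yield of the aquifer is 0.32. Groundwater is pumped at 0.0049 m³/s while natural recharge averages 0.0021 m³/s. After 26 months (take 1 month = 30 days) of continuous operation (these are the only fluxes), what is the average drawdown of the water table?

Δh ≈ 0.786 m

A = 0.75 km² = 7.5 × 10^5 m²
Net abstraction = 0.0049 − 0.0021 = 0.0028 m³/s
Q_net = 0.0028 m³/s = 241.9 m³/d
t = 26 months = 780 d
ΔV = Q × t = 241.9 m³/d × 780 d = 1.887 × 10^5 m³
Δh = ΔV / (Sy × A) = 1.887 × 10^5 / (0.32 × 7.5 × 10^5) = 0.7862 m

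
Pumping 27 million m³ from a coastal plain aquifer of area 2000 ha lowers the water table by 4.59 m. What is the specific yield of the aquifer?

Sy ≈ 0.29

A = 2000 ha = 2 × 10^7 m²
ΔV = 27 million m³ = 2.7 × 10^7 m³
Sy = ΔV / (A × Δh) = 2.7 × 10^7 m³ / (2 × 10^7 m² × 4.59 m) = 0.2941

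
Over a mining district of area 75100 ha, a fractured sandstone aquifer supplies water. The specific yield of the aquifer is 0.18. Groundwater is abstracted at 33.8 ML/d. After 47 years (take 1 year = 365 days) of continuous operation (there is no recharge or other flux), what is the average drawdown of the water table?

Δh ≈ 4.29 m

A = 75100 ha = 7.51 × 10^8 m²
Q = 33.8 ML/d = 33800 m³/d
t = 47 years = 17160 d
ΔV = Q × t = 33800 m³/d × 17160 d = 5.798 × 10^8 m³
Δh = ΔV / (Sy × A) = 5.798 × 10^8 / (0.18 × 7.51 × 10^8) = 4.289 m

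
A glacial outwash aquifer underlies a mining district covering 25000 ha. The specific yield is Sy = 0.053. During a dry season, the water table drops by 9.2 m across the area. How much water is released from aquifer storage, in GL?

A = 25000 ha = 2.5 × 10^8 m²
ΔV = Sy × A × Δh = 0.053 × 2.5 × 10^8 m² × 9.2 m = 1.219 × 10^8 m³
ΔV = 1.219 × 10^8 m³ = 121.9 GL

ΔV ≈ 122 GL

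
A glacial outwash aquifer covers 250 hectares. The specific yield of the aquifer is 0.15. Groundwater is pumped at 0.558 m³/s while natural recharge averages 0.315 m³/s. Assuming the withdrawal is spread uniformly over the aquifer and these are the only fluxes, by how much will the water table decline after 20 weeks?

A = 250 hectares = 2.5 × 10^6 m²
Net abstraction = 0.558 − 0.315 = 0.243 m³/s
Q_net = 0.243 m³/s = 21000 m³/d
t = 20 weeks = 140 d
ΔV = Q × t = 21000 m³/d × 140 d = 2.939 × 10^6 m³
Δh = ΔV / (Sy × A) = 2.939 × 10^6 / (0.15 × 2.5 × 10^6) = 7.838 m

Δh ≈ 7.84 m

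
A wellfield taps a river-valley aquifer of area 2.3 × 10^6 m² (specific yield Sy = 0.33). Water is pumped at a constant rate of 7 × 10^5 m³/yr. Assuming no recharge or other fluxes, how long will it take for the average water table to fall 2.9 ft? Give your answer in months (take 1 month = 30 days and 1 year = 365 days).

Δh = 2.9 ft = 0.8839 m
ΔV = Sy × A × Δh = 0.33 × 2.3 × 10^6 × 0.8839 = 6.709 × 10^5 m³
Q = 7 × 10^5 m³/yr = 1918 m³/d
t = ΔV / Q = 6.709 × 10^5 m³ / 1918 m³/d = 349.8 d
t = 349.8 d ≈ 11.66 months

t ≈ 11.7 months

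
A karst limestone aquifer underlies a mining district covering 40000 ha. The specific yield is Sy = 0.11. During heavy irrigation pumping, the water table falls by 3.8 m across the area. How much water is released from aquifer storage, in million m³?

A = 40000 ha = 4 × 10^8 m²
ΔV = Sy × A × Δh = 0.11 × 4 × 10^8 m² × 3.8 m = 1.672 × 10^8 m³
ΔV = 1.672 × 10^8 m³ = 167.2 million m³

ΔV ≈ 167 million m³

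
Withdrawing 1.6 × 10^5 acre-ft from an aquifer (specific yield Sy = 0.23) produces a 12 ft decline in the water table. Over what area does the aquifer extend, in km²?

A ≈ 235 km²

Δh = 12 ft = 3.658 m
ΔV = 1.6 × 10^5 acre-ft = 1.974 × 10^8 m³
A = ΔV / (Sy × Δh) = 1.974 × 10^8 / (0.23 × 3.658) = 2.346 × 10^8 m²
A = 2.346 × 10^8 m² = 234.6 km²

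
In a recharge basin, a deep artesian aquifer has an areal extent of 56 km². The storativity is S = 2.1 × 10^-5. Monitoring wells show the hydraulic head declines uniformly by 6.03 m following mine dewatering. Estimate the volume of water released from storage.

A = 56 km² = 5.6 × 10^7 m²
ΔV = S × A × Δh = 2.1 × 10^-5 × 5.6 × 10^7 m² × 6.03 m = 7091 m³

ΔV ≈ 7090 m³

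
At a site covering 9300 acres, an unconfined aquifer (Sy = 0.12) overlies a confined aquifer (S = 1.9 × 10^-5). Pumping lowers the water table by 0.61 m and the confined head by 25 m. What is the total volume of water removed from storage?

A = 9300 acres = 3.764 × 10^7 m²
Unconfined: ΔV_u = Sy × A × Δh_u = 0.12 × 3.764 × 10^7 × 0.61 = 2.755 × 10^6 m³
Confined: ΔV_c = S × A × Δh_c = 1.9 × 10^-5 × 3.764 × 10^7 × 25 = 17880 m³
Total ΔV = 2.755 × 10^6 + 17880 = 2.773 × 10^6 m³

ΔV ≈ 2.77 × 10^6 m³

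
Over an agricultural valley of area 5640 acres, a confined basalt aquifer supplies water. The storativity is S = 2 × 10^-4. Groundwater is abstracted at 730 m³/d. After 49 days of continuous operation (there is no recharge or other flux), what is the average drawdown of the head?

Δh ≈ 7.84 m

A = 5640 acres = 2.282 × 10^7 m²
ΔV = Q × t = 730 m³/d × 49 d = 35770 m³
Δh = ΔV / (S × A) = 35770 / (2 × 10^-4 × 2.282 × 10^7) = 7.836 m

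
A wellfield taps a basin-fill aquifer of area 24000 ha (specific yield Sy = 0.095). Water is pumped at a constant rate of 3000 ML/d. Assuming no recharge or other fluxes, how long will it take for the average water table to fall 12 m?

t ≈ 91.2 days

A = 24000 ha = 2.4 × 10^8 m²
ΔV = Sy × A × Δh = 0.095 × 2.4 × 10^8 × 12 = 2.736 × 10^8 m³
Q = 3000 ML/d = 3 × 10^6 m³/d
t = ΔV / Q = 2.736 × 10^8 m³ / 3 × 10^6 m³/d = 91.2 d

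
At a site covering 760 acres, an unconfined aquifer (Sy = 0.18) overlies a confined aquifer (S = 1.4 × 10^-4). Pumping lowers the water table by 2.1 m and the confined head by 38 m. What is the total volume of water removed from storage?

ΔV ≈ 1.18 × 10^6 m³

A = 760 acres = 3.076 × 10^6 m²
Unconfined: ΔV_u = Sy × A × Δh_u = 0.18 × 3.076 × 10^6 × 2.1 = 1.163 × 10^6 m³
Confined: ΔV_c = S × A × Δh_c = 1.4 × 10^-4 × 3.076 × 10^6 × 38 = 16360 m³
Total ΔV = 1.163 × 10^6 + 16360 = 1.179 × 10^6 m³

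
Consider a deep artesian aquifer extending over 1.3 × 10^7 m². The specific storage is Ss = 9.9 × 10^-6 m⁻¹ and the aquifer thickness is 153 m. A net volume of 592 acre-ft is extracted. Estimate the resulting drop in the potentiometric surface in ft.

S = Ss × b = 9.9 × 10^-6 m⁻¹ × 153 m = 1.515 × 10^-3
ΔV = 592 acre-ft = 7.302 × 10^5 m³
Δh = ΔV / (S × A) = 7.302 × 10^5 m³ / (0.001515 × 1.3 × 10^7 m²) = 37.08 m
Δh = 37.08 m = 121.7 ft

Δh ≈ 122 ft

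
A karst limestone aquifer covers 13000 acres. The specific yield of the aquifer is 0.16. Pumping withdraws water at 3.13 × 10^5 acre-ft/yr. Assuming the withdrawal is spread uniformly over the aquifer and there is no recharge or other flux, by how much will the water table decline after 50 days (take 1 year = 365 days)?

Δh ≈ 6.28 m

A = 13000 acres = 5.261 × 10^7 m²
Q = 3.13 × 10^5 acre-ft/yr = 1.058 × 10^6 m³/d
ΔV = Q × t = 1.058 × 10^6 m³/d × 50 d = 5.289 × 10^7 m³
Δh = ΔV / (Sy × A) = 5.289 × 10^7 / (0.16 × 5.261 × 10^7) = 6.283 m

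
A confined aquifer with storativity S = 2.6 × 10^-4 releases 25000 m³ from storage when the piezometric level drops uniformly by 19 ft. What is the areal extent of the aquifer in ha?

Δh = 19 ft = 5.791 m
A = ΔV / (S × Δh) = 25000 / (2.6 × 10^-4 × 5.791) = 1.66 × 10^7 m²
A = 1.66 × 10^7 m² = 1660 ha

A ≈ 1660 ha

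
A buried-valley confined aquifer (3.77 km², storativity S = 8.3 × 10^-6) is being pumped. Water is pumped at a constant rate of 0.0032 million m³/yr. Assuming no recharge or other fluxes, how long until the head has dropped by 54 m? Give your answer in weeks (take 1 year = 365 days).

t ≈ 27.5 weeks

A = 3.77 km² = 3.77 × 10^6 m²
ΔV = S × A × Δh = 8.3 × 10^-6 × 3.77 × 10^6 × 54 = 1690 m³
Q = 0.0032 million m³/yr = 8.767 m³/d
t = ΔV / Q = 1690 m³ / 8.767 m³/d = 192.7 d
t = 192.7 d ≈ 27.53 weeks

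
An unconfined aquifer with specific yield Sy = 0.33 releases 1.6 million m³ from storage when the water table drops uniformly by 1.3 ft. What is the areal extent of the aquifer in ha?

A ≈ 1220 ha

Δh = 1.3 ft = 0.3962 m
ΔV = 1.6 million m³ = 1.6 × 10^6 m³
A = ΔV / (Sy × Δh) = 1.6 × 10^6 / (0.33 × 0.3962) = 1.224 × 10^7 m²
A = 1.224 × 10^7 m² = 1224 ha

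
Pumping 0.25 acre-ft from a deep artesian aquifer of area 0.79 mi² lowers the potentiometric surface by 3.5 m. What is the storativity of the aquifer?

A = 0.79 mi² = 2.046 × 10^6 m²
ΔV = 0.25 acre-ft = 308.4 m³
S = ΔV / (A × Δh) = 308.4 m³ / (2.046 × 10^6 m² × 3.5 m) = 4.306 × 10^-5

S ≈ 4.3 × 10^-5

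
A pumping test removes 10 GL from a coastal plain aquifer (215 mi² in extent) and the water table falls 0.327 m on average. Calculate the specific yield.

A = 215 mi² = 5.568 × 10^8 m²
ΔV = 10 GL = 1 × 10^7 m³
Sy = ΔV / (A × Δh) = 1 × 10^7 m³ / (5.568 × 10^8 m² × 0.327 m) = 0.05492

Sy ≈ 0.055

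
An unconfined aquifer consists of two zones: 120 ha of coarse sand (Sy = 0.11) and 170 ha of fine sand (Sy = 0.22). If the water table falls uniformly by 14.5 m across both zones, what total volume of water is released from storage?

A₁ = 120 ha = 1.2 × 10^6 m²; A₂ = 170 ha = 1.7 × 10^6 m²
ΔV₁ = 0.11 × 1.2 × 10^6 × 14.5 = 1.914 × 10^6 m³
ΔV₂ = 0.22 × 1.7 × 10^6 × 14.5 = 5.423 × 10^6 m³
ΔV = ΔV₁ + ΔV₂ = 7.337 × 10^6 m³

ΔV ≈ 7.34 × 10^6 m³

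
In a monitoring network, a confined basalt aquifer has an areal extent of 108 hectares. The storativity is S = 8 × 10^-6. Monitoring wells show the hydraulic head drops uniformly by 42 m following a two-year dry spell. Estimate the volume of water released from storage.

ΔV ≈ 363 m³

A = 108 hectares = 1.08 × 10^6 m²
ΔV = S × A × Δh = 8 × 10^-6 × 1.08 × 10^6 m² × 42 m = 362.9 m³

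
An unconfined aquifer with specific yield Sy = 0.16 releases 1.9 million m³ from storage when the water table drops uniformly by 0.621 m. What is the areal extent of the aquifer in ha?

ΔV = 1.9 million m³ = 1.9 × 10^6 m³
A = ΔV / (Sy × Δh) = 1.9 × 10^6 / (0.16 × 0.621) = 1.912 × 10^7 m²
A = 1.912 × 10^7 m² = 1912 ha

A ≈ 1910 ha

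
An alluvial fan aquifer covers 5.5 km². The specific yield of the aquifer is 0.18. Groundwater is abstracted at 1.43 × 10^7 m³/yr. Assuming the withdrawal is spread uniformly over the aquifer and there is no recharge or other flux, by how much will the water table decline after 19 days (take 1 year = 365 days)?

A = 5.5 km² = 5.5 × 10^6 m²
Q = 1.43 × 10^7 m³/yr = 39180 m³/d
ΔV = Q × t = 39180 m³/d × 19 d = 7.444 × 10^5 m³
Δh = ΔV / (Sy × A) = 7.444 × 10^5 / (0.18 × 5.5 × 10^6) = 0.7519 m

Δh ≈ 0.752 m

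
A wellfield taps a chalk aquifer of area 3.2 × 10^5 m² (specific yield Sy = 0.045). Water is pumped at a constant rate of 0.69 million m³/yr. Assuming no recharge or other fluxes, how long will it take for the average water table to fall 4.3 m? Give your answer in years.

t ≈ 0.0897 years

ΔV = Sy × A × Δh = 0.045 × 3.2 × 10^5 × 4.3 = 61920 m³
Q = 0.69 million m³/yr = 1890 m³/d
t = ΔV / Q = 61920 m³ / 1890 m³/d = 32.75 d
t = 32.75 d ≈ 0.08974 years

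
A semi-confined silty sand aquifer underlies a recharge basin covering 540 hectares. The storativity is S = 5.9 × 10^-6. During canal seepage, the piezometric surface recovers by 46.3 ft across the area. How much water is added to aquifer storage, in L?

ΔV ≈ 4.5 × 10^5 L

A = 540 hectares = 5.4 × 10^6 m²
Δh = 46.3 ft = 14.11 m
ΔV = S × A × Δh = 5.9 × 10^-6 × 5.4 × 10^6 m² × 14.11 m = 449.6 m³
ΔV = 449.6 m³ = 4.496 × 10^5 L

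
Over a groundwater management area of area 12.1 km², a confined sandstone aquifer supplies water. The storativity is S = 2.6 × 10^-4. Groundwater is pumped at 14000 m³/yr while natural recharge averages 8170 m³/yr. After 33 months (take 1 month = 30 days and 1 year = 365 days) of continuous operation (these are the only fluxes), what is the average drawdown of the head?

A = 12.1 km² = 1.21 × 10^7 m²
Net abstraction = 14000 − 8170 = 5830 m³/yr
Q_net = 5830 m³/yr = 15.97 m³/d
t = 33 months = 990 d
ΔV = Q × t = 15.97 m³/d × 990 d = 15810 m³
Δh = ΔV / (S × A) = 15810 / (2.6 × 10^-4 × 1.21 × 10^7) = 5.026 m

Δh ≈ 5.03 m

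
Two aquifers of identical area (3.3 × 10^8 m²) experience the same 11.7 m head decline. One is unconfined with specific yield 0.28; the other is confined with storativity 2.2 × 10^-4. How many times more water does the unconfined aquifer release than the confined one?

ΔV_u / ΔV_c ≈ 1270

Unconfined: ΔV_u = Sy × A × Δh = 0.28 × 3.3 × 10^8 × 11.7 = 1.081 × 10^9 m³
Confined: ΔV_c = S × A × Δh = 2.2 × 10^-4 × 3.3 × 10^8 × 11.7 = 8.494 × 10^5 m³
Ratio = ΔV_u / ΔV_c = Sy / S = 0.28 / 2.2 × 10^-4 = 1273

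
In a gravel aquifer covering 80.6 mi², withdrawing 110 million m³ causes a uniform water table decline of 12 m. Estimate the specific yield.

Sy ≈ 0.044

A = 80.6 mi² = 2.088 × 10^8 m²
ΔV = 110 million m³ = 1.1 × 10^8 m³
Sy = ΔV / (A × Δh) = 1.1 × 10^8 m³ / (2.088 × 10^8 m² × 12 m) = 0.04391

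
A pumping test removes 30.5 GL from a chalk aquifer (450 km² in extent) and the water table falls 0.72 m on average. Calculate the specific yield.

A = 450 km² = 4.5 × 10^8 m²
ΔV = 30.5 GL = 3.05 × 10^7 m³
Sy = ΔV / (A × Δh) = 3.05 × 10^7 m³ / (4.5 × 10^8 m² × 0.72 m) = 0.09414

Sy ≈ 0.094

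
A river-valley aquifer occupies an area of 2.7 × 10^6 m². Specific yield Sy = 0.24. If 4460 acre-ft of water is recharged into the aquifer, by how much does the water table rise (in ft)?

Δh ≈ 27.9 ft

ΔV = 4460 acre-ft = 5.501 × 10^6 m³
Δh = ΔV / (Sy × A) = 5.501 × 10^6 m³ / (0.24 × 2.7 × 10^6 m²) = 8.49 m
Δh = 8.49 m = 27.85 ft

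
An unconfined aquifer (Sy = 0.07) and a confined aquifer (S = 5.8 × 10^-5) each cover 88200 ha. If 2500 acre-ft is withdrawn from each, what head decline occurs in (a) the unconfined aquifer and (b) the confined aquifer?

Δh_u ≈ 0.0499 m; Δh_c ≈ 60.3 m

A = 88200 ha = 8.82 × 10^8 m²
ΔV = 2500 acre-ft = 3.084 × 10^6 m³
Unconfined: Δh_u = ΔV/(Sy·A) = 3.084 × 10^6/(0.07 × 8.82 × 10^8) = 0.04995 m
Confined: Δh_c = ΔV/(S·A) = 3.084 × 10^6/(5.8 × 10^-5 × 8.82 × 10^8) = 60.28 m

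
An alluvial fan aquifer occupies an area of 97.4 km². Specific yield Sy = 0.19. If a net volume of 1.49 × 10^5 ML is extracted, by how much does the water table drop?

A = 97.4 km² = 9.74 × 10^7 m²
ΔV = 1.49 × 10^5 ML = 1.49 × 10^8 m³
Δh = ΔV / (Sy × A) = 1.49 × 10^8 m³ / (0.19 × 9.74 × 10^7 m²) = 8.051 m

Δh ≈ 8.05 m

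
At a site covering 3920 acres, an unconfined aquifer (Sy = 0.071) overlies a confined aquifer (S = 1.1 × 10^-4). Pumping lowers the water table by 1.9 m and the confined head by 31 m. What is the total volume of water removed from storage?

ΔV ≈ 2.19 × 10^6 m³

A = 3920 acres = 1.586 × 10^7 m²
Unconfined: ΔV_u = Sy × A × Δh_u = 0.071 × 1.586 × 10^7 × 1.9 = 2.14 × 10^6 m³
Confined: ΔV_c = S × A × Δh_c = 1.1 × 10^-4 × 1.586 × 10^7 × 31 = 54100 m³
Total ΔV = 2.14 × 10^6 + 54100 = 2.194 × 10^6 m³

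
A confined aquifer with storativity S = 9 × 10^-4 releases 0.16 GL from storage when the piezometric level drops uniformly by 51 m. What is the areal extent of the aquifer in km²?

A ≈ 3.49 km²

ΔV = 0.16 GL = 1.6 × 10^5 m³
A = ΔV / (S × Δh) = 1.6 × 10^5 / (9 × 10^-4 × 51) = 3.486 × 10^6 m²
A = 3.486 × 10^6 m² = 3.486 km²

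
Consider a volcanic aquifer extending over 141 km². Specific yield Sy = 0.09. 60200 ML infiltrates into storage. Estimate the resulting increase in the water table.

Δh ≈ 4.74 m

A = 141 km² = 1.41 × 10^8 m²
ΔV = 60200 ML = 6.02 × 10^7 m³
Δh = ΔV / (Sy × A) = 6.02 × 10^7 m³ / (0.09 × 1.41 × 10^8 m²) = 4.744 m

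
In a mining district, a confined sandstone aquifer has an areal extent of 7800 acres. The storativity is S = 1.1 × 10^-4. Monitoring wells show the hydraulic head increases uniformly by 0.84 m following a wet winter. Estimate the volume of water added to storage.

A = 7800 acres = 3.157 × 10^7 m²
ΔV = S × A × Δh = 1.1 × 10^-4 × 3.157 × 10^7 m² × 0.84 m = 2917 m³

ΔV ≈ 2920 m³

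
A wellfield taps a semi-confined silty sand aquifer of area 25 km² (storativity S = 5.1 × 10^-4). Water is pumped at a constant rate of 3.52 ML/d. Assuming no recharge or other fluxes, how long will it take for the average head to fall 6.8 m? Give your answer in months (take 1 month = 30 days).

t ≈ 0.821 months

A = 25 km² = 2.5 × 10^7 m²
ΔV = S × A × Δh = 5.1 × 10^-4 × 2.5 × 10^7 × 6.8 = 86700 m³
Q = 3.52 ML/d = 3520 m³/d
t = ΔV / Q = 86700 m³ / 3520 m³/d = 24.63 d
t = 24.63 d ≈ 0.821 months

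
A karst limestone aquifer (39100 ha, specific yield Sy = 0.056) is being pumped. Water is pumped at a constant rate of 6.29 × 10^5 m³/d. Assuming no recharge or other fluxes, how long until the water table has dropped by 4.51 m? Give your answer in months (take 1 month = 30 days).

A = 39100 ha = 3.91 × 10^8 m²
ΔV = Sy × A × Δh = 0.056 × 3.91 × 10^8 × 4.51 = 9.875 × 10^7 m³
t = ΔV / Q = 9.875 × 10^7 m³ / 6.29 × 10^5 m³/d = 157 d
t = 157 d ≈ 5.233 months

t ≈ 5.23 months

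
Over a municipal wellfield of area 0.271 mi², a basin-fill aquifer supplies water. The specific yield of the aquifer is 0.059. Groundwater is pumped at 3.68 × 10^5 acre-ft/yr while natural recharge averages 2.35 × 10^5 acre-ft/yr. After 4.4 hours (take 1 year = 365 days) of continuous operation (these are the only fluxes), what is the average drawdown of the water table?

Δh ≈ 1.99 m

A = 0.271 mi² = 7.019 × 10^5 m²
Net abstraction = 3.68 × 10^5 − 2.35 × 10^5 = 1.33 × 10^5 acre-ft/yr
Q_net = 1.33 × 10^5 acre-ft/yr = 4.495 × 10^5 m³/d
t = 4.4 hours = 0.1833 d
ΔV = Q × t = 4.495 × 10^5 m³/d × 0.1833 d = 82400 m³
Δh = ΔV / (Sy × A) = 82400 / (0.059 × 7.019 × 10^5) = 1.99 m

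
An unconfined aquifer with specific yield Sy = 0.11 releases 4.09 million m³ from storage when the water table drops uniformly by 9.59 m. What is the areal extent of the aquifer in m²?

A ≈ 3.88 × 10^6 m²

ΔV = 4.09 million m³ = 4.09 × 10^6 m³
A = ΔV / (Sy × Δh) = 4.09 × 10^6 / (0.11 × 9.59) = 3.877 × 10^6 m²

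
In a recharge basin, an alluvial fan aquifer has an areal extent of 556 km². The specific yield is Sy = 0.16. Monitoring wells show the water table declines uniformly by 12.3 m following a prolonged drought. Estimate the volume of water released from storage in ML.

A = 556 km² = 5.56 × 10^8 m²
ΔV = Sy × A × Δh = 0.16 × 5.56 × 10^8 m² × 12.3 m = 1.094 × 10^9 m³
ΔV = 1.094 × 10^9 m³ = 1.094 × 10^6 ML

ΔV ≈ 1.09 × 10^6 ML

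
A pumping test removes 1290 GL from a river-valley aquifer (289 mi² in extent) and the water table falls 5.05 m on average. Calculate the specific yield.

Sy ≈ 0.34

A = 289 mi² = 7.485 × 10^8 m²
ΔV = 1290 GL = 1.29 × 10^9 m³
Sy = ΔV / (A × Δh) = 1.29 × 10^9 m³ / (7.485 × 10^8 m² × 5.05 m) = 0.3413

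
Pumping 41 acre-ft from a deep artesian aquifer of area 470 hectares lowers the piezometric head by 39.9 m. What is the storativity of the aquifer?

A = 470 hectares = 4.7 × 10^6 m²
ΔV = 41 acre-ft = 50570 m³
S = ΔV / (A × Δh) = 50570 m³ / (4.7 × 10^6 m² × 39.9 m) = 2.697 × 10^-4

S ≈ 2.7 × 10^-4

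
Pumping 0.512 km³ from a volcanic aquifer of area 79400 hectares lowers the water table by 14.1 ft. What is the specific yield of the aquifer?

Sy ≈ 0.15

A = 79400 hectares = 7.94 × 10^8 m²
Δh = 14.1 ft = 4.298 m
ΔV = 0.512 km³ = 5.12 × 10^8 m³
Sy = ΔV / (A × Δh) = 5.12 × 10^8 m³ / (7.94 × 10^8 m² × 4.298 m) = 0.15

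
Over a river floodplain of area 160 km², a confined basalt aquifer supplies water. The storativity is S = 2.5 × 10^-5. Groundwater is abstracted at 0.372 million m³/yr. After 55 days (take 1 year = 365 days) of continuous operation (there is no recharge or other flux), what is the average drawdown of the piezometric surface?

Δh ≈ 14 m

A = 160 km² = 1.6 × 10^8 m²
Q = 0.372 million m³/yr = 1019 m³/d
ΔV = Q × t = 1019 m³/d × 55 d = 56050 m³
Δh = ΔV / (S × A) = 56050 / (2.5 × 10^-5 × 1.6 × 10^8) = 14.01 m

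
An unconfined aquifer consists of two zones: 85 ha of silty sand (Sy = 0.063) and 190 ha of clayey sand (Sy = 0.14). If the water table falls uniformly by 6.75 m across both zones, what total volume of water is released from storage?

A₁ = 85 ha = 8.5 × 10^5 m²; A₂ = 190 ha = 1.9 × 10^6 m²
ΔV₁ = 0.063 × 8.5 × 10^5 × 6.75 = 3.615 × 10^5 m³
ΔV₂ = 0.14 × 1.9 × 10^6 × 6.75 = 1.796 × 10^6 m³
ΔV = ΔV₁ + ΔV₂ = 2.157 × 10^6 m³

ΔV ≈ 2.16 × 10^6 m³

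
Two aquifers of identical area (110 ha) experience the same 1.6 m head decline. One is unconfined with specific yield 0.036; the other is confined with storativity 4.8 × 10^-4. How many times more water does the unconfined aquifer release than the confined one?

ΔV_u / ΔV_c ≈ 75

A = 110 ha = 1.1 × 10^6 m²
Unconfined: ΔV_u = Sy × A × Δh = 0.036 × 1.1 × 10^6 × 1.6 = 63360 m³
Confined: ΔV_c = S × A × Δh = 4.8 × 10^-4 × 1.1 × 10^6 × 1.6 = 844.8 m³
Ratio = ΔV_u / ΔV_c = Sy / S = 0.036 / 4.8 × 10^-4 = 75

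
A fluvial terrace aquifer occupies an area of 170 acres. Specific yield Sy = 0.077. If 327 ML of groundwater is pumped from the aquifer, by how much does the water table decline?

Δh ≈ 6.17 m

A = 170 acres = 6.88 × 10^5 m²
ΔV = 327 ML = 3.27 × 10^5 m³
Δh = ΔV / (Sy × A) = 3.27 × 10^5 m³ / (0.077 × 6.88 × 10^5 m²) = 6.173 m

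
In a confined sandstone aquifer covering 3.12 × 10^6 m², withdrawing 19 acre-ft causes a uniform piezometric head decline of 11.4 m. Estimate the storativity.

S ≈ 6.6 × 10^-4

ΔV = 19 acre-ft = 23440 m³
S = ΔV / (A × Δh) = 23440 m³ / (3.12 × 10^6 m² × 11.4 m) = 6.589 × 10^-4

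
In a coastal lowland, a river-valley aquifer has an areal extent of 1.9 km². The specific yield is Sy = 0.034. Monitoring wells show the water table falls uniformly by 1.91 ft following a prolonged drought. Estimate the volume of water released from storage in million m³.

ΔV ≈ 0.0376 million m³

A = 1.9 km² = 1.9 × 10^6 m²
Δh = 1.91 ft = 0.5822 m
ΔV = Sy × A × Δh = 0.034 × 1.9 × 10^6 m² × 0.5822 m = 37610 m³
ΔV = 37610 m³ = 0.03761 million m³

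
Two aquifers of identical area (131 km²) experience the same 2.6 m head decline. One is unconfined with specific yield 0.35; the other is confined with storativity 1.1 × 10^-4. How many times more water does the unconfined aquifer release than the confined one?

ΔV_u / ΔV_c ≈ 3180

A = 131 km² = 1.31 × 10^8 m²
Unconfined: ΔV_u = Sy × A × Δh = 0.35 × 1.31 × 10^8 × 2.6 = 1.192 × 10^8 m³
Confined: ΔV_c = S × A × Δh = 1.1 × 10^-4 × 1.31 × 10^8 × 2.6 = 37470 m³
Ratio = ΔV_u / ΔV_c = Sy / S = 0.35 / 1.1 × 10^-4 = 3182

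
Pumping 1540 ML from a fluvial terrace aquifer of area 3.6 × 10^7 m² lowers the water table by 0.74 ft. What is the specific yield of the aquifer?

Δh = 0.74 ft = 0.2256 m
ΔV = 1540 ML = 1.54 × 10^6 m³
Sy = ΔV / (A × Δh) = 1.54 × 10^6 m³ / (3.6 × 10^7 m² × 0.2256 m) = 0.1897

Sy ≈ 0.19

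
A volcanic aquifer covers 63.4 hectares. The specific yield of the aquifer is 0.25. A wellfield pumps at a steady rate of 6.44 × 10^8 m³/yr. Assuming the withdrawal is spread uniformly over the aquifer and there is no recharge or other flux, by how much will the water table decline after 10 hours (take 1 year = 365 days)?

A = 63.4 hectares = 6.34 × 10^5 m²
Q = 6.44 × 10^8 m³/yr = 1.764 × 10^6 m³/d
t = 10 hours = 0.4167 d
ΔV = Q × t = 1.764 × 10^6 m³/d × 0.4167 d = 7.352 × 10^5 m³
Δh = ΔV / (Sy × A) = 7.352 × 10^5 / (0.25 × 6.34 × 10^5) = 4.638 m

Δh ≈ 4.64 m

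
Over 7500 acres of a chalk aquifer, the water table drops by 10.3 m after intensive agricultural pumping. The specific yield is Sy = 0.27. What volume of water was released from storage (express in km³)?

ΔV ≈ 0.0844 km³

A = 7500 acres = 3.035 × 10^7 m²
ΔV = Sy × A × Δh = 0.27 × 3.035 × 10^7 m² × 10.3 m = 8.441 × 10^7 m³
ΔV = 8.441 × 10^7 m³ = 0.08441 km³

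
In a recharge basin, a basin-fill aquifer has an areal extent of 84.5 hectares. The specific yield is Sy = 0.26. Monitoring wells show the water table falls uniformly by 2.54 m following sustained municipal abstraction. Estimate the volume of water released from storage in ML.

A = 84.5 hectares = 8.45 × 10^5 m²
ΔV = Sy × A × Δh = 0.26 × 8.45 × 10^5 m² × 2.54 m = 5.58 × 10^5 m³
ΔV = 5.58 × 10^5 m³ = 558 ML

ΔV ≈ 558 ML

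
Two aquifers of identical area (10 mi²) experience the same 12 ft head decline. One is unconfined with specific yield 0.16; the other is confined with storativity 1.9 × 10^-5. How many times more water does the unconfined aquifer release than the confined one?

A = 10 mi² = 2.59 × 10^7 m²
Δh = 12 ft = 3.658 m
Unconfined: ΔV_u = Sy × A × Δh = 0.16 × 2.59 × 10^7 × 3.658 = 1.516 × 10^7 m³
Confined: ΔV_c = S × A × Δh = 1.9 × 10^-5 × 2.59 × 10^7 × 3.658 = 1800 m³
Ratio = ΔV_u / ΔV_c = Sy / S = 0.16 / 1.9 × 10^-5 = 8421

ΔV_u / ΔV_c ≈ 8420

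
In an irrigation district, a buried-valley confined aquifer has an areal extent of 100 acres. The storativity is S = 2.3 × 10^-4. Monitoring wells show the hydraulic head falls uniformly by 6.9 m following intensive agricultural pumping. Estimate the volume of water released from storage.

A = 100 acres = 4.047 × 10^5 m²
ΔV = S × A × Δh = 2.3 × 10^-4 × 4.047 × 10^5 m² × 6.9 m = 642.2 m³

ΔV ≈ 642 m³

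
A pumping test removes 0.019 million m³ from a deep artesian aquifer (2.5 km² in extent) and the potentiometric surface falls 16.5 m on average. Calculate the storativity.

S ≈ 4.6 × 10^-4

A = 2.5 km² = 2.5 × 10^6 m²
ΔV = 0.019 million m³ = 19000 m³
S = ΔV / (A × Δh) = 19000 m³ / (2.5 × 10^6 m² × 16.5 m) = 4.606 × 10^-4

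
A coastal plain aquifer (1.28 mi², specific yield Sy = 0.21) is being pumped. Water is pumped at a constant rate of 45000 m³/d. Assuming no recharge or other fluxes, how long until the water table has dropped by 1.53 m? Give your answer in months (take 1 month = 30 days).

A = 1.28 mi² = 3.315 × 10^6 m²
ΔV = Sy × A × Δh = 0.21 × 3.315 × 10^6 × 1.53 = 1.065 × 10^6 m³
t = ΔV / Q = 1.065 × 10^6 m³ / 45000 m³/d = 23.67 d
t = 23.67 d ≈ 0.789 months

t ≈ 0.789 months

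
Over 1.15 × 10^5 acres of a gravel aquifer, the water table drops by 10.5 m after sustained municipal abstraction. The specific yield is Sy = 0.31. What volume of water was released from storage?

ΔV ≈ 1.51 × 10^9 m³

A = 1.15 × 10^5 acres = 4.654 × 10^8 m²
ΔV = Sy × A × Δh = 0.31 × 4.654 × 10^8 m² × 10.5 m = 1.515 × 10^9 m³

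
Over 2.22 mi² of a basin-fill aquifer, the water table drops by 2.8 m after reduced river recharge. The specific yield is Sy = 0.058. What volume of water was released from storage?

A = 2.22 mi² = 5.75 × 10^6 m²
ΔV = Sy × A × Δh = 0.058 × 5.75 × 10^6 m² × 2.8 m = 9.338 × 10^5 m³

ΔV ≈ 9.34 × 10^5 m³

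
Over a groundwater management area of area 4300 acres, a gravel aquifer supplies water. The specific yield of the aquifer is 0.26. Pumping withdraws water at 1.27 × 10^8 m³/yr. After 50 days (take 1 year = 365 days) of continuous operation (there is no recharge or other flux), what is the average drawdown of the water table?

Δh ≈ 3.85 m

A = 4300 acres = 1.74 × 10^7 m²
Q = 1.27 × 10^8 m³/yr = 3.479 × 10^5 m³/d
ΔV = Q × t = 3.479 × 10^5 m³/d × 50 d = 1.74 × 10^7 m³
Δh = ΔV / (Sy × A) = 1.74 × 10^7 / (0.26 × 1.74 × 10^7) = 3.845 m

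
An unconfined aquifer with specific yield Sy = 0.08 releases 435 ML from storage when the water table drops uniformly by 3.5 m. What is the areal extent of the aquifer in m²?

A ≈ 1.55 × 10^6 m²

ΔV = 435 ML = 4.35 × 10^5 m³
A = ΔV / (Sy × Δh) = 4.35 × 10^5 / (0.08 × 3.5) = 1.554 × 10^6 m²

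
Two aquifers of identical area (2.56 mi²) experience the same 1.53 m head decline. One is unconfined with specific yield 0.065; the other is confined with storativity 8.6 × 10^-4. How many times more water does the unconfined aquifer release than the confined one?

A = 2.56 mi² = 6.63 × 10^6 m²
Unconfined: ΔV_u = Sy × A × Δh = 0.065 × 6.63 × 10^6 × 1.53 = 6.594 × 10^5 m³
Confined: ΔV_c = S × A × Δh = 8.6 × 10^-4 × 6.63 × 10^6 × 1.53 = 8724 m³
Ratio = ΔV_u / ΔV_c = Sy / S = 0.065 / 8.6 × 10^-4 = 75.58

ΔV_u / ΔV_c ≈ 75.6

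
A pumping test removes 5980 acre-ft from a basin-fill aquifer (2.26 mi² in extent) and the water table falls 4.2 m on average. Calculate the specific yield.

A = 2.26 mi² = 5.853 × 10^6 m²
ΔV = 5980 acre-ft = 7.376 × 10^6 m³
Sy = ΔV / (A × Δh) = 7.376 × 10^6 m³ / (5.853 × 10^6 m² × 4.2 m) = 0.3

Sy ≈ 0.3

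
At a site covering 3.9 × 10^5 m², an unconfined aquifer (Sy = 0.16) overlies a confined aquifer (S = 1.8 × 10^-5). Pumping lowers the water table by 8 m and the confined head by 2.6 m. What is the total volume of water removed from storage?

Unconfined: ΔV_u = Sy × A × Δh_u = 0.16 × 3.9 × 10^5 × 8 = 4.992 × 10^5 m³
Confined: ΔV_c = S × A × Δh_c = 1.8 × 10^-5 × 3.9 × 10^5 × 2.6 = 18.25 m³
Total ΔV = 4.992 × 10^5 + 18.25 = 4.992 × 10^5 m³

ΔV ≈ 4.99 × 10^5 m³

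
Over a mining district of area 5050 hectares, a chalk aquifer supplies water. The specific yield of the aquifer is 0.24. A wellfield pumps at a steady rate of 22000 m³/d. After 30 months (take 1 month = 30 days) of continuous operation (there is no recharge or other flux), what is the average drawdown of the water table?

A = 5050 hectares = 5.05 × 10^7 m²
t = 30 months = 900 d
ΔV = Q × t = 22000 m³/d × 900 d = 1.98 × 10^7 m³
Δh = ΔV / (Sy × A) = 1.98 × 10^7 / (0.24 × 5.05 × 10^7) = 1.634 m

Δh ≈ 1.63 m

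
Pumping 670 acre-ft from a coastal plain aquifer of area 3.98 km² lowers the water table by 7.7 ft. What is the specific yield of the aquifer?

A = 3.98 km² = 3.98 × 10^6 m²
Δh = 7.7 ft = 2.347 m
ΔV = 670 acre-ft = 8.264 × 10^5 m³
Sy = ΔV / (A × Δh) = 8.264 × 10^5 m³ / (3.98 × 10^6 m² × 2.347 m) = 0.08847

Sy ≈ 0.088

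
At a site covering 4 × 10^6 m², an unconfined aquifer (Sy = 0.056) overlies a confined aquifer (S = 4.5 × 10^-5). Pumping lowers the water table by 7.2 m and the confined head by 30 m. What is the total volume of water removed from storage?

ΔV ≈ 1.62 × 10^6 m³

Unconfined: ΔV_u = Sy × A × Δh_u = 0.056 × 4 × 10^6 × 7.2 = 1.613 × 10^6 m³
Confined: ΔV_c = S × A × Δh_c = 4.5 × 10^-5 × 4 × 10^6 × 30 = 5400 m³
Total ΔV = 1.613 × 10^6 + 5400 = 1.618 × 10^6 m³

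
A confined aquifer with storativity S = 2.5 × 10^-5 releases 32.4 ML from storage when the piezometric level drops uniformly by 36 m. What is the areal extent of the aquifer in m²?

ΔV = 32.4 ML = 32400 m³
A = ΔV / (S × Δh) = 32400 / (2.5 × 10^-5 × 36) = 3.6 × 10^7 m²

A ≈ 3.6 × 10^7 m²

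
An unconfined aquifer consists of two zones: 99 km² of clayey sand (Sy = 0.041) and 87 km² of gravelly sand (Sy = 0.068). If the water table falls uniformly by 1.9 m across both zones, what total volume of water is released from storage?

A₁ = 99 km² = 9.9 × 10^7 m²; A₂ = 87 km² = 8.7 × 10^7 m²
ΔV₁ = 0.041 × 9.9 × 10^7 × 1.9 = 7.712 × 10^6 m³
ΔV₂ = 0.068 × 8.7 × 10^7 × 1.9 = 1.124 × 10^7 m³
ΔV = ΔV₁ + ΔV₂ = 1.895 × 10^7 m³

ΔV ≈ 1.9 × 10^7 m³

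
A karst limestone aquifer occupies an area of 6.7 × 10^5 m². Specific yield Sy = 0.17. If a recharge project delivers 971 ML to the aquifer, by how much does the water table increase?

Δh ≈ 8.53 m

ΔV = 971 ML = 9.71 × 10^5 m³
Δh = ΔV / (Sy × A) = 9.71 × 10^5 m³ / (0.17 × 6.7 × 10^5 m²) = 8.525 m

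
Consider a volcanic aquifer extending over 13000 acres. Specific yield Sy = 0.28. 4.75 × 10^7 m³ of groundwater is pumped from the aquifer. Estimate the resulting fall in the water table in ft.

Δh ≈ 10.6 ft

A = 13000 acres = 5.261 × 10^7 m²
Δh = ΔV / (Sy × A) = 4.75 × 10^7 m³ / (0.28 × 5.261 × 10^7 m²) = 3.225 m
Δh = 3.225 m = 10.58 ft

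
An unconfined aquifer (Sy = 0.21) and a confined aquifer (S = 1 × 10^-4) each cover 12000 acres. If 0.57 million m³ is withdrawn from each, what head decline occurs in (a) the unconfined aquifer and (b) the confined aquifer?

Δh_u ≈ 0.0559 m; Δh_c ≈ 117 m

A = 12000 acres = 4.856 × 10^7 m²
ΔV = 0.57 million m³ = 5.7 × 10^5 m³
Unconfined: Δh_u = ΔV/(Sy·A) = 5.7 × 10^5/(0.21 × 4.856 × 10^7) = 0.05589 m
Confined: Δh_c = ΔV/(S·A) = 5.7 × 10^5/(1 × 10^-4 × 4.856 × 10^7) = 117.4 m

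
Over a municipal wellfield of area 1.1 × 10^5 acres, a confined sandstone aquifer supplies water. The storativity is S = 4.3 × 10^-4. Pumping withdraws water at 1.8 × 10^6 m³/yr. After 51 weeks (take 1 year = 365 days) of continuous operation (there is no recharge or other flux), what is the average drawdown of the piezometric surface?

A = 1.1 × 10^5 acres = 4.452 × 10^8 m²
Q = 1.8 × 10^6 m³/yr = 4932 m³/d
t = 51 weeks = 357 d
ΔV = Q × t = 4932 m³/d × 357 d = 1.761 × 10^6 m³
Δh = ΔV / (S × A) = 1.761 × 10^6 / (4.3 × 10^-4 × 4.452 × 10^8) = 9.197 m

Δh ≈ 9.2 m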